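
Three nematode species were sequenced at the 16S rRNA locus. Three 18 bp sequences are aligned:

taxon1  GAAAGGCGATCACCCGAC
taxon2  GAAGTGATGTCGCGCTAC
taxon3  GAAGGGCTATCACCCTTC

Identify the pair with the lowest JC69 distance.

taxon1 and taxon3

taxon1–taxon2: 8/18 differ, p = 0.444, d = 0.673.
taxon1–taxon3: 4/18 differ, p = 0.222, d = 0.264.
taxon2–taxon3: 6/18 differ, p = 0.333, d = 0.441.
The smallest distance is between taxon1 and taxon3.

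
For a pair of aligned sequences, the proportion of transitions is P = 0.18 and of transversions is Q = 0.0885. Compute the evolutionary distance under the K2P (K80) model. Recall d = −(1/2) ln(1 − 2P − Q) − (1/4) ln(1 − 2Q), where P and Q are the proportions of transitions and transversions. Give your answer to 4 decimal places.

Under the Kimura two-parameter model, d = −½ ln(1 − 2P − Q) − ¼ ln(1 − 2Q).
1 − 2P − Q = 0.5515, giving −½ ln(0.5515) = 0.297557.
1 − 2Q = 0.823, giving −¼ ln(0.823) = 0.048700.
d = 0.297557 + 0.048700 = 0.346257.

0.3463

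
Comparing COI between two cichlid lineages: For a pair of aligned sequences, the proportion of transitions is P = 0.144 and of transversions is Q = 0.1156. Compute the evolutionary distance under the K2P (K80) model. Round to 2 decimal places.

Under the Kimura two-parameter model, d = −½ ln(1 − 2P − Q) − ¼ ln(1 − 2Q).
1 − 2P − Q = 0.5964, giving −½ ln(0.5964) = 0.258422.
1 − 2Q = 0.7688, giving −¼ ln(0.7688) = 0.065731.
d = 0.258422 + 0.065731 = 0.324153.

0.32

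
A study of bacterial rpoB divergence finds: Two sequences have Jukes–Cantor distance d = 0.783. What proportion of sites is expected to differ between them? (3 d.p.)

0.486

p = (3/4)(1 − e^(−4d/3)) = 0.75 × (1 − e^(-1.044)) = 0.75 × (1 − 0.352044) = 0.485967.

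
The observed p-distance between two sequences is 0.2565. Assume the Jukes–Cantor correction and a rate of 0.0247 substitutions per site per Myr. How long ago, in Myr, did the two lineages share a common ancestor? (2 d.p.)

6.35

d = −(3/4) ln(1 − 4p/3) = −0.75 ln(1 − 0.342) = −0.75 ln(0.658)
  = −0.75 × (-0.418550) = 0.313913 substitutions/site.
Under a molecular clock d = 2μt, so t = d/(2μ) = 0.313913 / (2 × 0.0247) = 6.35 Myr.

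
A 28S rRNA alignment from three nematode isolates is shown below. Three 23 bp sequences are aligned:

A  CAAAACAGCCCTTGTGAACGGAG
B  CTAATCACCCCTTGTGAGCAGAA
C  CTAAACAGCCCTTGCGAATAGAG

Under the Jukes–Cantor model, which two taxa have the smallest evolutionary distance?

A and C

A–B: 6/23 differ, p = 0.261, d = 0.321.
A–C: 4/23 differ, p = 0.174, d = 0.198.
B–C: 6/23 differ, p = 0.261, d = 0.321.
The smallest distance is between A and C.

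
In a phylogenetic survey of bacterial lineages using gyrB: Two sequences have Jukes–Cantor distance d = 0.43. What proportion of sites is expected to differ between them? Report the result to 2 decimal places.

0.33

p = (3/4)(1 − e^(−4d/3)) = 0.75 × (1 − e^(-0.573333)) = 0.75 × (1 − 0.563644) = 0.327267.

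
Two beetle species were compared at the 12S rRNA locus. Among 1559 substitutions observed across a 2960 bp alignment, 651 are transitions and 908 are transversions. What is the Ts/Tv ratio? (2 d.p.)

0.72

R = 651/908 = 0.716960… ≈ 0.72 (to 2 d.p.).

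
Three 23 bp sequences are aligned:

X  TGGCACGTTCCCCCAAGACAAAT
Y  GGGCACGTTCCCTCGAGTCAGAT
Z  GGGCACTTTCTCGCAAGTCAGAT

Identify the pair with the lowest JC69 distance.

Y and Z

X–Y: 5/23 differ, p = 0.217, d = 0.257.
X–Z: 6/23 differ, p = 0.261, d = 0.321.
Y–Z: 4/23 differ, p = 0.174, d = 0.198.
The smallest distance is between Y and Z.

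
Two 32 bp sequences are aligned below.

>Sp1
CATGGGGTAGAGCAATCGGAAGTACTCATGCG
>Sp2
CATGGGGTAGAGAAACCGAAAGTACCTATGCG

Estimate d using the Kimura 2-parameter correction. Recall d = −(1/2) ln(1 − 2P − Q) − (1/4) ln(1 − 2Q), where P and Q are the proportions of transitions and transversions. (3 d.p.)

Of 32 sites, 4 differences are transitions and 1 are transversions, so P = 4/32 = 0.125 and Q = 1/32 = 0.03125.
Under the Kimura two-parameter model, d = −½ ln(1 − 2P − Q) − ¼ ln(1 − 2Q).
1 − 2P − Q = 0.71875, giving −½ ln(0.71875) = 0.165121.
1 − 2Q = 0.9375, giving −¼ ln(0.9375) = 0.016135.
d = 0.165121 + 0.016135 = 0.181256.

0.181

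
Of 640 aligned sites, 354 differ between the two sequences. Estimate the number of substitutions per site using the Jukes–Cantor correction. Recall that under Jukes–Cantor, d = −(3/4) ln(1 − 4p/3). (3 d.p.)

p = 354/640 = 0.553125.
d = −(3/4) ln(1 − 4p/3) = −0.75 ln(1 − 0.7375) = −0.75 ln(0.2625)
  = −0.75 × (-1.337504) = 1.003128 substitutions/site.

1.003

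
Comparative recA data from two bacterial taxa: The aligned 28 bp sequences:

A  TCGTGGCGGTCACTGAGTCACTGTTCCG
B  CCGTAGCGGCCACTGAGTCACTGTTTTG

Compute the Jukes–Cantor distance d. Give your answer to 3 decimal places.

The sequences differ at 5 of 28 sites (1, 5, 10, 26, 27), so p = 5/28 ≈ 0.178571.
d = −(3/4) ln(1 − 4p/3) = −0.75 ln(1 − 0.238095) = −0.75 ln(0.761905)
  = −0.75 × (-0.271933) = 0.203950 substitutions/site.

0.204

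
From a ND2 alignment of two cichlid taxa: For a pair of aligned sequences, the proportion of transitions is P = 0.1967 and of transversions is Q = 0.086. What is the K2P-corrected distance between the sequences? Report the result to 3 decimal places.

0.374

Under the Kimura two-parameter model, d = −½ ln(1 − 2P − Q) − ¼ ln(1 − 2Q).
1 − 2P − Q = 0.5206, giving −½ ln(0.5206) = 0.326387.
1 − 2Q = 0.828, giving −¼ ln(0.828) = 0.047186.
d = 0.326387 + 0.047186 = 0.373573.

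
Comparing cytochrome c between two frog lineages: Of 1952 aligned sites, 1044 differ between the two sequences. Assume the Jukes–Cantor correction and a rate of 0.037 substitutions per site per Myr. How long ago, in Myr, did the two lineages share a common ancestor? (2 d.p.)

p = 1044/1952 ≈ 0.534836.
d = −(3/4) ln(1 − 4p/3) = −0.75 ln(1 − 0.713115) = −0.75 ln(0.286885)
  = −0.75 × (-1.248674) = 0.936506 substitutions/site.
Under a molecular clock d = 2μt, so t = d/(2μ) = 0.936506 / (2 × 0.037) = 12.66 Myr.

12.66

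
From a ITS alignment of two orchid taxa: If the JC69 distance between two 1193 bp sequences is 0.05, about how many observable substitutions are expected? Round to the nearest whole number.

Invert JC69: p = (3/4)(1 − e^(−4d/3)) = 0.75 × (1 − e^(-0.066667)) = 0.75 × (1 − 0.935507) = 0.048370.
Expected differing sites = pL ≈ 0.048370 × 1193 = 57.70541 ≈ 58.

58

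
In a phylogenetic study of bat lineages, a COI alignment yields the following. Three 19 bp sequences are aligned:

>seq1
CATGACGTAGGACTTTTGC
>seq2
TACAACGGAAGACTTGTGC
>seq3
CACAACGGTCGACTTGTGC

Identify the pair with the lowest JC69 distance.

seq2 and seq3

seq1–seq2: 6/19 differ, p = 0.316, d = 0.410.
seq1–seq3: 6/19 differ, p = 0.316, d = 0.410.
seq2–seq3: 3/19 differ, p = 0.158, d = 0.177.
The smallest distance is between seq2 and seq3.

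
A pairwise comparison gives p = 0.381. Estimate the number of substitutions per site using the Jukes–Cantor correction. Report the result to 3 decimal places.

d = −(3/4) ln(1 − 4p/3) = −0.75 ln(1 − 0.508) = −0.75 ln(0.492)
  = −0.75 × (-0.709277) = 0.531958 substitutions/site.

0.532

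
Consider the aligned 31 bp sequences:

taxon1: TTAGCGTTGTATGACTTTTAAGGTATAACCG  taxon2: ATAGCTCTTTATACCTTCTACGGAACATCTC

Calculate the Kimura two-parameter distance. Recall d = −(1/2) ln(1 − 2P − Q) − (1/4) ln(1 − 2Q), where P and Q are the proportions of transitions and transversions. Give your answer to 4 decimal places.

Of 31 sites, 5 differences are transitions and 8 are transversions, so P = 5/31 ≈ 0.16129 and Q = 8/31 ≈ 0.258065.
Under the Kimura two-parameter model, d = −½ ln(1 − 2P − Q) − ¼ ln(1 − 2Q).
1 − 2P − Q = 0.419355, giving −½ ln(0.419355) = 0.434519.
1 − 2Q = 0.48387, giving −¼ ln(0.48387) = 0.181485.
d = 0.434519 + 0.181485 = 0.616004.

0.6160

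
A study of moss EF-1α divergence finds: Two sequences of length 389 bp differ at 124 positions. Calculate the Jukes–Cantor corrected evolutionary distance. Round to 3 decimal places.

0.415

p = 124/389 ≈ 0.318766.
d = −(3/4) ln(1 − 4p/3) = −0.75 ln(1 − 0.425021) = −0.75 ln(0.574979)
  = −0.75 × (-0.553422) = 0.415067 substitutions/site.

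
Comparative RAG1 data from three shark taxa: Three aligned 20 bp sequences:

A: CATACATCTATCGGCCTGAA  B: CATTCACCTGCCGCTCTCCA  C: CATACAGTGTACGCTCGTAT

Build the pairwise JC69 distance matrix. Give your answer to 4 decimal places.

A–B: 8/20 sites differ → p = 0.4, d = −0.75 ln(1 − 0.533333) = 0.571605 ≈ 0.5716.
A–C: 10/20 sites differ → p = 0.5, d = −0.75 ln(1 − 0.666667) = 0.823960 ≈ 0.8240.
B–C: 10/20 sites differ → p = 0.5, d = −0.75 ln(1 − 0.666667) = 0.823960 ≈ 0.8240.

d(A,B) = 0.5716, d(A,C) = 0.8240, d(B,C) = 0.8240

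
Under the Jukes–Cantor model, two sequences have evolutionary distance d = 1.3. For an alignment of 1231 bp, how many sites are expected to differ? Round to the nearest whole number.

Invert JC69: p = (3/4)(1 − e^(−4d/3)) = 0.75 × (1 − e^(-1.733333)) = 0.75 × (1 − 0.176695) = 0.617479.
Expected differing sites = pL ≈ 0.617479 × 1231 = 760.116649 ≈ 760.

760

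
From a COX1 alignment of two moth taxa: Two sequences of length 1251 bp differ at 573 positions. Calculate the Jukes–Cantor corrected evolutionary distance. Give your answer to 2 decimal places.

0.71

p = 573/1251 ≈ 0.458034.
d = −(3/4) ln(1 − 4p/3) = −0.75 ln(1 − 0.610712) = −0.75 ln(0.389288)
  = −0.75 × (-0.943436) = 0.707577 substitutions/site.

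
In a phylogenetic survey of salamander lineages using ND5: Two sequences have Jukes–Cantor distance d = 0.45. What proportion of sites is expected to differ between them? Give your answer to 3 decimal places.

p = (3/4)(1 − e^(−4d/3)) = 0.75 × (1 − e^(-0.6)) = 0.75 × (1 − 0.548812) = 0.338391.

0.338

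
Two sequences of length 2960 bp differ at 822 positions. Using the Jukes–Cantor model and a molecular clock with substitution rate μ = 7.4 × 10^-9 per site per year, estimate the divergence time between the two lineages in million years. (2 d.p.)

23.44

p = 822/2960 ≈ 0.277703.
d = −(3/4) ln(1 − 4p/3) = −0.75 ln(1 − 0.370271) = −0.75 ln(0.629729)
  = −0.75 × (-0.462466) = 0.346850 substitutions/site.
Under a molecular clock d = 2μt, so t = d/(2μ) = 0.346850 / (2 × 7.4 × 10^-9) = 23.44 million years.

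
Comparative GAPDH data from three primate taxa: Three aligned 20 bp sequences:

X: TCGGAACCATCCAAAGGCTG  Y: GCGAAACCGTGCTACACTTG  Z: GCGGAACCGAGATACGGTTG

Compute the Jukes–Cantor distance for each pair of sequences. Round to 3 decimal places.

X–Y: 9/20 sites differ → p = 0.45, d = −0.75 ln(1 − 0.6) = 0.687218 ≈ 0.687.
X–Z: 8/20 sites differ → p = 0.4, d = −0.75 ln(1 − 0.533333) = 0.571605 ≈ 0.572.
Y–Z: 5/20 sites differ → p = 0.25, d = −0.75 ln(1 − 0.333333) = 0.304098 ≈ 0.304.

d(X,Y) = 0.687, d(X,Z) = 0.572, d(Y,Z) = 0.304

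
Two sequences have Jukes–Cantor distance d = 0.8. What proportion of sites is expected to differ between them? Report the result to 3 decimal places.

0.492

p = (3/4)(1 − e^(−4d/3)) = 0.75 × (1 − e^(-1.066667)) = 0.75 × (1 − 0.344154) = 0.491885.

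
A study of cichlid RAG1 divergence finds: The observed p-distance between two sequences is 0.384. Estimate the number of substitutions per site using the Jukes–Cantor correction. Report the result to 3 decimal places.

d = −(3/4) ln(1 − 4p/3) = −0.75 ln(1 − 0.512) = −0.75 ln(0.488)
  = −0.75 × (-0.717440) = 0.538080 substitutions/site.

0.538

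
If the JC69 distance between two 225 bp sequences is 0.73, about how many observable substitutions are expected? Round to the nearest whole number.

105

Invert JC69: p = (3/4)(1 − e^(−4d/3)) = 0.75 × (1 − e^(-0.973333)) = 0.75 × (1 − 0.377822) = 0.466634.
Expected differing sites = pL ≈ 0.466634 × 225 = 104.99265 ≈ 105.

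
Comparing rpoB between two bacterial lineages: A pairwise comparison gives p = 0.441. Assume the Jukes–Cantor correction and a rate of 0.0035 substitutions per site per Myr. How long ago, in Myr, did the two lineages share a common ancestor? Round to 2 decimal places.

d = −(3/4) ln(1 − 4p/3) = −0.75 ln(1 − 0.588) = −0.75 ln(0.412)
  = −0.75 × (-0.886732) = 0.665049 substitutions/site.
Under a molecular clock d = 2μt, so t = d/(2μ) = 0.665049 / (2 × 0.0035) = 95.01 Myr.

95.01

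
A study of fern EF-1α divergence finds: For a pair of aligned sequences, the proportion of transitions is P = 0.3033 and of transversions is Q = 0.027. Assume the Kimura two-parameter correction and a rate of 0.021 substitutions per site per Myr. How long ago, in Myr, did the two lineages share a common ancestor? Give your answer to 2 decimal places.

Under the Kimura two-parameter model, d = −½ ln(1 − 2P − Q) − ¼ ln(1 − 2Q).
1 − 2P − Q = 0.3664, giving −½ ln(0.3664) = 0.502015.
1 − 2Q = 0.946, giving −¼ ln(0.946) = 0.013878.
d = 0.502015 + 0.013878 = 0.515893.
Under a molecular clock d = 2μt, so t = d/(2μ) = 0.515893 / (2 × 0.021) = 12.28 Myr.

12.28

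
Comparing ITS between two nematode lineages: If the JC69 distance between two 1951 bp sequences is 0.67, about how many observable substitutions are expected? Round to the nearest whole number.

Invert JC69: p = (3/4)(1 − e^(−4d/3)) = 0.75 × (1 − e^(-0.893333)) = 0.75 × (1 − 0.409289) = 0.443033.
Expected differing sites = pL ≈ 0.443033 × 1951 = 864.357383 ≈ 864.

864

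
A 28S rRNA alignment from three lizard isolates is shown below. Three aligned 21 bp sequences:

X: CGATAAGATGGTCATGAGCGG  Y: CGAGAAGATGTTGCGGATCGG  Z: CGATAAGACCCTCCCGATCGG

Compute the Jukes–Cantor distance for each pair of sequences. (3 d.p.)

d(X,Y) = 0.360, d(X,Z) = 0.360, d(Y,Z) = 0.360

X–Y: 6/21 sites differ → p ≈ 0.285714, d = −0.75 ln(1 − 0.380952) = 0.359679 ≈ 0.360.
X–Z: 6/21 sites differ → p ≈ 0.285714, d = −0.75 ln(1 − 0.380952) = 0.359679 ≈ 0.360.
Y–Z: 6/21 sites differ → p ≈ 0.285714, d = −0.75 ln(1 − 0.380952) = 0.359679 ≈ 0.360.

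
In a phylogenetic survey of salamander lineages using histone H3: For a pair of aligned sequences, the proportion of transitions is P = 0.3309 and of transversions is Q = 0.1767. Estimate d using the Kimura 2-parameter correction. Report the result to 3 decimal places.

Under the Kimura two-parameter model, d = −½ ln(1 − 2P − Q) − ¼ ln(1 − 2Q).
1 − 2P − Q = 0.1615, giving −½ ln(0.1615) = 0.911625.
1 − 2Q = 0.6466, giving −¼ ln(0.6466) = 0.109007.
d = 0.911625 + 0.109007 = 1.020632.

1.021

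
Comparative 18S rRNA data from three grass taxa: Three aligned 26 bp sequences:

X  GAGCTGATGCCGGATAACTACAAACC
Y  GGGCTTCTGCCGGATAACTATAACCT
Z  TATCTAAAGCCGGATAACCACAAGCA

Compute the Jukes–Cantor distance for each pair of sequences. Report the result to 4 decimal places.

X–Y: 6/26 sites differ → p ≈ 0.230769, d = −0.75 ln(1 − 0.307692) = 0.275793 ≈ 0.2758.
X–Z: 7/26 sites differ → p ≈ 0.269231, d = −0.75 ln(1 − 0.358975) = 0.333515 ≈ 0.3335.
Y–Z: 10/26 sites differ → p ≈ 0.384615, d = −0.75 ln(1 − 0.51282) = 0.539341 ≈ 0.5393.

d(X,Y) = 0.2758, d(X,Z) = 0.3335, d(Y,Z) = 0.5393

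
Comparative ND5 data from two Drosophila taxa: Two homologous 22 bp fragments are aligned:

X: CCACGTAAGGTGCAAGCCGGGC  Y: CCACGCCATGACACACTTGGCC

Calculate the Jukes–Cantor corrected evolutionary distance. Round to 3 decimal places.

0.824

The sequences differ at 11 of 22 sites, so p = 11/22 = 0.5.
d = −(3/4) ln(1 − 4p/3) = −0.75 ln(1 − 0.666667) = −0.75 ln(0.333333)
  = −0.75 × (-1.098613) = 0.823960 substitutions/site.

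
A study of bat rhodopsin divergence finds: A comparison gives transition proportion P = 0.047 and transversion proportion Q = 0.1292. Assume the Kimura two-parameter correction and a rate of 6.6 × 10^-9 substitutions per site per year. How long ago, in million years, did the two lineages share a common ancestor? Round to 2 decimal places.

Under the Kimura two-parameter model, d = −½ ln(1 − 2P − Q) − ¼ ln(1 − 2Q).
1 − 2P − Q = 0.7768, giving −½ ln(0.7768) = 0.126286.
1 − 2Q = 0.7416, giving −¼ ln(0.7416) = 0.074736.
d = 0.126286 + 0.074736 = 0.201022.
Under a molecular clock d = 2μt, so t = d/(2μ) = 0.201022 / (2 × 6.6 × 10^-9) = 15.23 million years.

15.23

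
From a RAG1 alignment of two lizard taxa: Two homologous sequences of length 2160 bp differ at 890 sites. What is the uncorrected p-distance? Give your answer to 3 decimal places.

p = 890/2160 = 0.412037… ≈ 0.412 (to 3 d.p.).

0.412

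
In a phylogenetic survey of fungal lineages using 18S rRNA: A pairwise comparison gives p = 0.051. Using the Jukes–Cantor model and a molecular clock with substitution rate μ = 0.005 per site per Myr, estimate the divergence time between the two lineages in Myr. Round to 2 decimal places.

5.28

d = −(3/4) ln(1 − 4p/3) = −0.75 ln(1 − 0.068) = −0.75 ln(0.932)
  = −0.75 × (-0.070422) = 0.052817 substitutions/site.
Under a molecular clock d = 2μt, so t = d/(2μ) = 0.052817 / (2 × 0.005) = 5.28 Myr.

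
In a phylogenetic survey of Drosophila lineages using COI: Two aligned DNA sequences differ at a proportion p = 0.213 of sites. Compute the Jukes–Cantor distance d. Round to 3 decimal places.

0.251

d = −(3/4) ln(1 − 4p/3) = −0.75 ln(1 − 0.284) = −0.75 ln(0.716)
  = −0.75 × (-0.334075) = 0.250556 substitutions/site.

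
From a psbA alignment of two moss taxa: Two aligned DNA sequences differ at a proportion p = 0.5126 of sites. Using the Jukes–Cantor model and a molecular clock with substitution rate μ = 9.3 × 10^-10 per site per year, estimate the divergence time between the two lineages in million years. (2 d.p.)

d = −(3/4) ln(1 − 4p/3) = −0.75 ln(1 − 0.683467) = −0.75 ln(0.316533)
  = −0.75 × (-1.150328) = 0.862746 substitutions/site.
Under a molecular clock d = 2μt, so t = d/(2μ) = 0.862746 / (2 × 9.3 × 10^-10) = 463.84 million years.

463.84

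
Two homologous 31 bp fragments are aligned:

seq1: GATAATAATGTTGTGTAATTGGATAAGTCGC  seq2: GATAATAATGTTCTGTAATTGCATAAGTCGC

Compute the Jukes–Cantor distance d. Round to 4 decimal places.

0.0675

The sequences differ at 2 of 31 sites (13, 22), so p = 2/31 ≈ 0.064516.
d = −(3/4) ln(1 − 4p/3) = −0.75 ln(1 − 0.086021) = −0.75 ln(0.913979)
  = −0.75 × (-0.089948) = 0.067461 substitutions/site.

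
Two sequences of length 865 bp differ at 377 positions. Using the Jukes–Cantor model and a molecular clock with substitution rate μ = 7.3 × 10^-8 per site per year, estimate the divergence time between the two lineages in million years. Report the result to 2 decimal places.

4.47

p = 377/865 ≈ 0.435838.
d = −(3/4) ln(1 − 4p/3) = −0.75 ln(1 − 0.581117) = −0.75 ln(0.418883)
  = −0.75 × (-0.870164) = 0.652623 substitutions/site.
Under a molecular clock d = 2μt, so t = d/(2μ) = 0.652623 / (2 × 7.3 × 10^-8) = 4.47 million years.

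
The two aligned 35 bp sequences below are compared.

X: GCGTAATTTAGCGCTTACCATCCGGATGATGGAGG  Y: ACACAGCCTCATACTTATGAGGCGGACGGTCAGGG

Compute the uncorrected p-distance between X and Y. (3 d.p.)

The sequences differ at 19 of 35 positions.
p = 19/35 = 0.542857… ≈ 0.543 (to 3 d.p.).

0.543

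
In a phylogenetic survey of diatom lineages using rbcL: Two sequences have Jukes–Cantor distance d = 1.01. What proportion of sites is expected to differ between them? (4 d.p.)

p = (3/4)(1 − e^(−4d/3)) = 0.75 × (1 − e^(-1.346667)) = 0.75 × (1 − 0.260106) = 0.554921.

0.5549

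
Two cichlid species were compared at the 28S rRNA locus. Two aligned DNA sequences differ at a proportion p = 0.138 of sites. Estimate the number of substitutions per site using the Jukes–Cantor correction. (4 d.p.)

0.1525

d = −(3/4) ln(1 − 4p/3) = −0.75 ln(1 − 0.184) = −0.75 ln(0.816)
  = −0.75 × (-0.203341) = 0.152506 substitutions/site.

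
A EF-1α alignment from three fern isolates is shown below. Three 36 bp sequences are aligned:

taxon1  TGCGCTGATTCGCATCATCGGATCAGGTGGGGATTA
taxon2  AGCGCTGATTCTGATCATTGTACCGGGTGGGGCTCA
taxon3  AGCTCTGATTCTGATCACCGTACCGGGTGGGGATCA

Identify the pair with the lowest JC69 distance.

taxon1–taxon2: 9/36 differ, p = 0.250, d = 0.304.
taxon1–taxon3: 9/36 differ, p = 0.250, d = 0.304.
taxon2–taxon3: 4/36 differ, p = 0.111, d = 0.120.
The smallest distance is between taxon2 and taxon3.

taxon2 and taxon3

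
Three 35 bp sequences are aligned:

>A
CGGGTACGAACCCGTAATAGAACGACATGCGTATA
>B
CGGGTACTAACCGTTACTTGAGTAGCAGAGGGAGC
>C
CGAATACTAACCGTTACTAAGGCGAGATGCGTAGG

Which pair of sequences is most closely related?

A–B: 15/35 differ, p = 0.429, d = 0.635.
A–C: 12/35 differ, p = 0.343, d = 0.458.
B–C: 14/35 differ, p = 0.400, d = 0.572.
The smallest distance is between A and C.

A and C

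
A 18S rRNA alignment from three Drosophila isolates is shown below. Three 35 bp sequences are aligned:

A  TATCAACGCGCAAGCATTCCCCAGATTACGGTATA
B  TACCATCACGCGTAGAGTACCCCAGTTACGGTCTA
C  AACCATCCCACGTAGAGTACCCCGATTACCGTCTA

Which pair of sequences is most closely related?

A–B: 13/35 differ, p = 0.371, d = 0.513.
A–C: 14/35 differ, p = 0.400, d = 0.572.
B–C: 6/35 differ, p = 0.171, d = 0.195.
The smallest distance is between B and C.

B and C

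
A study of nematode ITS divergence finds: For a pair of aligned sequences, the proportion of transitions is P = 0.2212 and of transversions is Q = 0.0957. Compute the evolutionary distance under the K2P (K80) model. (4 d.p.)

0.4393

Under the Kimura two-parameter model, d = −½ ln(1 − 2P − Q) − ¼ ln(1 − 2Q).
1 − 2P − Q = 0.4619, giving −½ ln(0.4619) = 0.386203.
1 − 2Q = 0.8086, giving −¼ ln(0.8086) = 0.053113.
d = 0.386203 + 0.053113 = 0.439316.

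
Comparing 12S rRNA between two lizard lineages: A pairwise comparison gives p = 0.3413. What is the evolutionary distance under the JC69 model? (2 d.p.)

d = −(3/4) ln(1 − 4p/3) = −0.75 ln(1 − 0.455067) = −0.75 ln(0.544933)
  = −0.75 × (-0.607092) = 0.455319 substitutions/site.

0.46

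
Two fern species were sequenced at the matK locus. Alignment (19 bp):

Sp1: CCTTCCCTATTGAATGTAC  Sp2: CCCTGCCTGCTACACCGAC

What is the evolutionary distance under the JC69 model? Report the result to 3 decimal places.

The sequences differ at 9 of 19 sites (3, 5, 9, 10, 12, 13, 15, 16, 17), so p = 9/19 ≈ 0.473684.
d = −(3/4) ln(1 − 4p/3) = −0.75 ln(1 − 0.631579) = −0.75 ln(0.368421)
  = −0.75 × (-0.998529) = 0.748897 substitutions/site.

0.749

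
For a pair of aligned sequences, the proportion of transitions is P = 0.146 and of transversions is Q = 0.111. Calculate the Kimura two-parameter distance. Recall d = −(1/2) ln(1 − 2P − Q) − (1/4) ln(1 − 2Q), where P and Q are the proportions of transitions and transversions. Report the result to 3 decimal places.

Under the Kimura two-parameter model, d = −½ ln(1 − 2P − Q) − ¼ ln(1 − 2Q).
1 − 2P − Q = 0.597, giving −½ ln(0.597) = 0.257919.
1 − 2Q = 0.778, giving −¼ ln(0.778) = 0.062757.
d = 0.257919 + 0.062757 = 0.320676.

0.321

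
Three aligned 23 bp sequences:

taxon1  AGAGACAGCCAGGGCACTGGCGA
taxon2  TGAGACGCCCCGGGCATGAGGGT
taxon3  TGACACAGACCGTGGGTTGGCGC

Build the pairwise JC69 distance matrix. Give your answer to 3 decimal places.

taxon1–taxon2: 9/23 sites differ → p ≈ 0.391304, d = −0.75 ln(1 − 0.521739) = 0.553199 ≈ 0.553.
taxon1–taxon3: 9/23 sites differ → p ≈ 0.391304, d = −0.75 ln(1 − 0.521739) = 0.553199 ≈ 0.553.
taxon2–taxon3: 11/23 sites differ → p ≈ 0.478261, d = −0.75 ln(1 − 0.637681) = 0.761423 ≈ 0.761.

d(taxon1,taxon2) = 0.553, d(taxon1,taxon3) = 0.553, d(taxon2,taxon3) = 0.761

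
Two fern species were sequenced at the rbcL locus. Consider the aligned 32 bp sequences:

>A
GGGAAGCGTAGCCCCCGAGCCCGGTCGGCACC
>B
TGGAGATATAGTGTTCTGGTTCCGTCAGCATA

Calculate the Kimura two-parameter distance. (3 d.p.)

Of 32 sites, 12 differences are transitions and 5 are transversions, so P = 12/32 = 0.375 and Q = 5/32 = 0.15625.
Under the Kimura two-parameter model, d = −½ ln(1 − 2P − Q) − ¼ ln(1 − 2Q).
1 − 2P − Q = 0.09375, giving −½ ln(0.09375) = 1.183562.
1 − 2Q = 0.6875, giving −¼ ln(0.6875) = 0.093673.
d = 1.183562 + 0.093673 = 1.277235.

1.277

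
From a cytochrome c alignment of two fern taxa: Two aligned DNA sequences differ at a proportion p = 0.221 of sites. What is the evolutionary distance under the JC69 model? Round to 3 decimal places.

d = −(3/4) ln(1 − 4p/3) = −0.75 ln(1 − 0.294667) = −0.75 ln(0.705333)
  = −0.75 × (-0.349085) = 0.261814 substitutions/site.

0.262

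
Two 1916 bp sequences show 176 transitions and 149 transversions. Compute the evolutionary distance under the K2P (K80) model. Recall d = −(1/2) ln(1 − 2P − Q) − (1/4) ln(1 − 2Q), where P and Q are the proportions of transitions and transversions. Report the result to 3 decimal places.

P = 176/1916 ≈ 0.091858 and Q = 149/1916 ≈ 0.077766.
Under the Kimura two-parameter model, d = −½ ln(1 − 2P − Q) − ¼ ln(1 − 2Q).
1 − 2P − Q = 0.738518, giving −½ ln(0.738518) = 0.151555.
1 − 2Q = 0.844468, giving −¼ ln(0.844468) = 0.042262.
d = 0.151555 + 0.042262 = 0.193817.

0.194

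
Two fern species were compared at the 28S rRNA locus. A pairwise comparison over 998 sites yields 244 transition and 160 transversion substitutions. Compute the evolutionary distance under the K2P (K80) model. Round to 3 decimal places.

0.621

P = 244/998 ≈ 0.244489 and Q = 160/998 ≈ 0.160321.
Under the Kimura two-parameter model, d = −½ ln(1 − 2P − Q) − ¼ ln(1 − 2Q).
1 − 2P − Q = 0.350701, giving −½ ln(0.350701) = 0.523911.
1 − 2Q = 0.679358, giving −¼ ln(0.679358) = 0.096652.
d = 0.523911 + 0.096652 = 0.620563.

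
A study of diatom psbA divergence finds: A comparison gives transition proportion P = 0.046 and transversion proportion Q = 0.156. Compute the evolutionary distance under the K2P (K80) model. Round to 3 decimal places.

Under the Kimura two-parameter model, d = −½ ln(1 − 2P − Q) − ¼ ln(1 − 2Q).
1 − 2P − Q = 0.752, giving −½ ln(0.752) = 0.142509.
1 − 2Q = 0.688, giving −¼ ln(0.688) = 0.093492.
d = 0.142509 + 0.093492 = 0.236001.

0.236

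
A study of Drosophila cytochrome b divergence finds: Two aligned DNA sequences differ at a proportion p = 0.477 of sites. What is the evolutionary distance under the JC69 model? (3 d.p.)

d = −(3/4) ln(1 − 4p/3) = −0.75 ln(1 − 0.636) = −0.75 ln(0.364)
  = −0.75 × (-1.010601) = 0.757951 substitutions/site.

0.758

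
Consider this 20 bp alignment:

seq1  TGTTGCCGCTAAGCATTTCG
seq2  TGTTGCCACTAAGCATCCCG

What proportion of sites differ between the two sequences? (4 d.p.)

0.1500

The sequences differ at 3 of 20 positions (sites 8, 17, 18).
p = 3/20 = 0.1500.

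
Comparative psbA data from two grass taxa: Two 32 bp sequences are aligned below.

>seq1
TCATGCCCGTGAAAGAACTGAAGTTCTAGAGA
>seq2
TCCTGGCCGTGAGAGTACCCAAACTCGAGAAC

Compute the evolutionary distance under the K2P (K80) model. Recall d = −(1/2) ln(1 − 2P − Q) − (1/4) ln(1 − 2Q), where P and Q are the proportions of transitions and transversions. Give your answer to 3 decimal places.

0.464

Of 32 sites, 5 differences are transitions and 6 are transversions, so P = 5/32 = 0.15625 and Q = 6/32 = 0.1875.
Under the Kimura two-parameter model, d = −½ ln(1 − 2P − Q) − ¼ ln(1 − 2Q).
1 − 2P − Q = 0.5, giving −½ ln(0.5) = 0.346574.
1 − 2Q = 0.625, giving −¼ ln(0.625) = 0.117501.
d = 0.346574 + 0.117501 = 0.464075.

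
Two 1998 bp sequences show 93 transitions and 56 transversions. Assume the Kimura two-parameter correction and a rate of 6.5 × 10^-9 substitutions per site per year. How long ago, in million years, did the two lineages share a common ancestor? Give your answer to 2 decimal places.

6.08

P = 93/1998 ≈ 0.046547 and Q = 56/1998 ≈ 0.028028.
Under the Kimura two-parameter model, d = −½ ln(1 − 2P − Q) − ¼ ln(1 − 2Q).
1 − 2P − Q = 0.878878, giving −½ ln(0.878878) = 0.064555.
1 − 2Q = 0.943944, giving −¼ ln(0.943944) = 0.014422.
d = 0.064555 + 0.014422 = 0.078977.
Under a molecular clock d = 2μt, so t = d/(2μ) = 0.078977 / (2 × 6.5 × 10^-9) = 6.08 million years.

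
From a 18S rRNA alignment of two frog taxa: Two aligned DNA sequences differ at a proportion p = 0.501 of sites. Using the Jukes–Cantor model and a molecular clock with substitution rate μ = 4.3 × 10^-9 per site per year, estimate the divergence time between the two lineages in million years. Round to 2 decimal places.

96.16

d = −(3/4) ln(1 − 4p/3) = −0.75 ln(1 − 0.668) = −0.75 ln(0.332)
  = −0.75 × (-1.102620) = 0.826965 substitutions/site.
Under a molecular clock d = 2μt, so t = d/(2μ) = 0.826965 / (2 × 4.3 × 10^-9) = 96.16 million years.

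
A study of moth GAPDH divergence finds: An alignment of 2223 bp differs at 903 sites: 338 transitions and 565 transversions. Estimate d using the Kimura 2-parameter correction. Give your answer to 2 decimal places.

P = 338/2223 ≈ 0.152047 and Q = 565/2223 ≈ 0.254161.
Under the Kimura two-parameter model, d = −½ ln(1 − 2P − Q) − ¼ ln(1 − 2Q).
1 − 2P − Q = 0.441745, giving −½ ln(0.441745) = 0.408511.
1 − 2Q = 0.491678, giving −¼ ln(0.491678) = 0.177483.
d = 0.408511 + 0.177483 = 0.585994.

0.59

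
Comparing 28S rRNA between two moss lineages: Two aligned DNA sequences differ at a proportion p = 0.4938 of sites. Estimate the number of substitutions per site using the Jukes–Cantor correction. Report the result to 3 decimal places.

d = −(3/4) ln(1 − 4p/3) = −0.75 ln(1 − 0.6584) = −0.75 ln(0.3416)
  = −0.75 × (-1.074115) = 0.805586 substitutions/site.

0.806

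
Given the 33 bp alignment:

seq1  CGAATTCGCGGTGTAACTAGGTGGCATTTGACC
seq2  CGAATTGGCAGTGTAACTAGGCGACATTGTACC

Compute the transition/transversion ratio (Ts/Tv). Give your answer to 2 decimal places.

Transitions are A↔G and C↔T; transversions are all other mismatches.
Transitions: 3. Transversions: 3.
R = 3/3 = 1.00.

1.00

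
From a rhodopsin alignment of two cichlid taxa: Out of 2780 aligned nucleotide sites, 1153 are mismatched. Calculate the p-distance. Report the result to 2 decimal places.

0.41

p = 1153/2780 = 0.414748… ≈ 0.41 (to 2 d.p.).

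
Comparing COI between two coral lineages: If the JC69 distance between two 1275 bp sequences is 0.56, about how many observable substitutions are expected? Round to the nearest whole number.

Invert JC69: p = (3/4)(1 − e^(−4d/3)) = 0.75 × (1 − e^(-0.746667)) = 0.75 × (1 − 0.473944) = 0.394542.
Expected differing sites = pL ≈ 0.394542 × 1275 = 503.04105 ≈ 503.

503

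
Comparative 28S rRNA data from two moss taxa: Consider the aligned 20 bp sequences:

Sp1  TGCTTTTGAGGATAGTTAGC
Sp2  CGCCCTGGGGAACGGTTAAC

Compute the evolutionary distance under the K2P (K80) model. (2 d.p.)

Of 20 sites, 8 differences are transitions and 1 are transversions, so P = 8/20 = 0.4 and Q = 1/20 = 0.05.
Under the Kimura two-parameter model, d = −½ ln(1 − 2P − Q) − ¼ ln(1 − 2Q).
1 − 2P − Q = 0.15, giving −½ ln(0.15) = 0.948560.
1 − 2Q = 0.9, giving −¼ ln(0.9) = 0.026340.
d = 0.948560 + 0.026340 = 0.974900.

0.97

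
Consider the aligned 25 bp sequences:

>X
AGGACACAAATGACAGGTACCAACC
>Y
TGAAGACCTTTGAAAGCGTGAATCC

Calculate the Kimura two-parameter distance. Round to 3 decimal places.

Of 25 sites, 1 differences are transitions and 12 are transversions, so P = 1/25 = 0.04 and Q = 12/25 = 0.48.
Under the Kimura two-parameter model, d = −½ ln(1 − 2P − Q) − ¼ ln(1 − 2Q).
1 − 2P − Q = 0.44, giving −½ ln(0.44) = 0.410490.
1 − 2Q = 0.04, giving −¼ ln(0.04) = 0.804719.
d = 0.410490 + 0.804719 = 1.215209.

1.215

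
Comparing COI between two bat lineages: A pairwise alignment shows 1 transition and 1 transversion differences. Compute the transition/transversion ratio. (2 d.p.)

R = 1/1 = 1.00.

1.00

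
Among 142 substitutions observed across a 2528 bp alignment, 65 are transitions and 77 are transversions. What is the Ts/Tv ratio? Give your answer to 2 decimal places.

R = 65/77 = 0.844155… ≈ 0.84 (to 2 d.p.).

0.84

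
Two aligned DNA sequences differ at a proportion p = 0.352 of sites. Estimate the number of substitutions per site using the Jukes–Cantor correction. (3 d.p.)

d = −(3/4) ln(1 − 4p/3) = −0.75 ln(1 − 0.469333) = −0.75 ln(0.530667)
  = −0.75 × (-0.633621) = 0.475216 substitutions/site.

0.475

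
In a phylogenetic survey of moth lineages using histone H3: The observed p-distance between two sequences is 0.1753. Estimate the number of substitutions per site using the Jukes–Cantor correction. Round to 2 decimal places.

d = −(3/4) ln(1 − 4p/3) = −0.75 ln(1 − 0.233733) = −0.75 ln(0.766267)
  = −0.75 × (-0.266225) = 0.199669 substitutions/site.

0.20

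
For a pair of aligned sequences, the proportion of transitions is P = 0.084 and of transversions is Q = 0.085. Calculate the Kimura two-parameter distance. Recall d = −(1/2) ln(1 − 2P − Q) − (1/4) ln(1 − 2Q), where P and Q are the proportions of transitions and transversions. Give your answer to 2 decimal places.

0.19

Under the Kimura two-parameter model, d = −½ ln(1 − 2P − Q) − ¼ ln(1 − 2Q).
1 − 2P − Q = 0.747, giving −½ ln(0.747) = 0.145845.
1 − 2Q = 0.83, giving −¼ ln(0.83) = 0.046582.
d = 0.145845 + 0.046582 = 0.192427.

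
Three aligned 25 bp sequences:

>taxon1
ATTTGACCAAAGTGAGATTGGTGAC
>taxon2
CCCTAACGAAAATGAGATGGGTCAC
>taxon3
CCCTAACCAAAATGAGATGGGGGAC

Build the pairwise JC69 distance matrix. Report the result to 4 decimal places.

taxon1–taxon2: 8/25 sites differ → p = 0.32, d = −0.75 ln(1 − 0.426667) = 0.417216 ≈ 0.4172.
taxon1–taxon3: 7/25 sites differ → p = 0.28, d = −0.75 ln(1 − 0.373333) = 0.350505 ≈ 0.3505.
taxon2–taxon3: 3/25 sites differ → p = 0.12, d = −0.75 ln(1 − 0.16) = 0.130765 ≈ 0.1308.

d(taxon1,taxon2) = 0.4172, d(taxon1,taxon3) = 0.3505, d(taxon2,taxon3) = 0.1308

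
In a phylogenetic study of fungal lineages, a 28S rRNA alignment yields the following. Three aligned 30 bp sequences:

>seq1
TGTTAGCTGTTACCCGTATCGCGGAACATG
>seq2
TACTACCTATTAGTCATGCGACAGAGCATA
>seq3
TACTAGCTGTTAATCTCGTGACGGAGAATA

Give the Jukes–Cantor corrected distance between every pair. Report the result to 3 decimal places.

seq1–seq2: 14/30 sites differ → p ≈ 0.466667, d = −0.75 ln(1 − 0.622223) = 0.730088 ≈ 0.730.
seq1–seq3: 12/30 sites differ → p = 0.4, d = −0.75 ln(1 − 0.533333) = 0.571605 ≈ 0.572.
seq2–seq3: 8/30 sites differ → p ≈ 0.266667, d = −0.75 ln(1 − 0.355556) = 0.329526 ≈ 0.330.

d(seq1,seq2) = 0.730, d(seq1,seq3) = 0.572, d(seq2,seq3) = 0.330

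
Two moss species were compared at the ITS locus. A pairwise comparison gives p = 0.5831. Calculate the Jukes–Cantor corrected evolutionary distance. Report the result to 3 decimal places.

d = −(3/4) ln(1 − 4p/3) = −0.75 ln(1 − 0.777467) = −0.75 ln(0.222533)
  = −0.75 × (-1.502680) = 1.127010 substitutions/site.

1.127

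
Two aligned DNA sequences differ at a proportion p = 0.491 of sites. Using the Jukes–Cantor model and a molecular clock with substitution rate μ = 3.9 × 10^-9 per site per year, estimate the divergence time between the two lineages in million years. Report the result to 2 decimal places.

102.24

d = −(3/4) ln(1 − 4p/3) = −0.75 ln(1 − 0.654667) = −0.75 ln(0.345333)
  = −0.75 × (-1.063246) = 0.797435 substitutions/site.
Under a molecular clock d = 2μt, so t = d/(2μ) = 0.797435 / (2 × 3.9 × 10^-9) = 102.24 million years.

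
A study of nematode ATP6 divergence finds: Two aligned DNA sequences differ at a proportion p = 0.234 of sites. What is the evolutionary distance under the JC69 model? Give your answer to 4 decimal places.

d = −(3/4) ln(1 − 4p/3) = −0.75 ln(1 − 0.312) = −0.75 ln(0.688)
  = −0.75 × (-0.373966) = 0.280475 substitutions/site.

0.2805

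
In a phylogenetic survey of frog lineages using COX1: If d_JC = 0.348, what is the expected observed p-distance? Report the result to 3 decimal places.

p = (3/4)(1 − e^(−4d/3)) = 0.75 × (1 − e^(-0.464)) = 0.75 × (1 − 0.628764) = 0.278427.

0.278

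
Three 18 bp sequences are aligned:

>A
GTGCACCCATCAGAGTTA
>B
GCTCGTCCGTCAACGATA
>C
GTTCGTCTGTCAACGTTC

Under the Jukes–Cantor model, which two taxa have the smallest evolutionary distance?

A–B: 8/18 differ, p = 0.444, d = 0.673.
A–C: 8/18 differ, p = 0.444, d = 0.673.
B–C: 4/18 differ, p = 0.222, d = 0.264.
The smallest distance is between B and C.

B and C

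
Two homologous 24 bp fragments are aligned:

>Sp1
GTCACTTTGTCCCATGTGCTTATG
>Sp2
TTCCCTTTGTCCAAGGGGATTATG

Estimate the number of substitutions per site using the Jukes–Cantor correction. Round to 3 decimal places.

0.304

The sequences differ at 6 of 24 sites (1, 4, 13, 15, 17, 19), so p = 6/24 = 0.25.
d = −(3/4) ln(1 − 4p/3) = −0.75 ln(1 − 0.333333) = −0.75 ln(0.666667)
  = −0.75 × (-0.405465) = 0.304099 substitutions/site.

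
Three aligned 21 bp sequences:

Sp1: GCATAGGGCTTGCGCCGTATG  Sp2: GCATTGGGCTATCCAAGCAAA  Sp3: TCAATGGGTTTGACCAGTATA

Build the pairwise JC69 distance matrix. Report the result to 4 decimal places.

d(Sp1,Sp2) = 0.6355, d(Sp1,Sp3) = 0.5319, d(Sp2,Sp3) = 0.6355

Sp1–Sp2: 9/21 sites differ → p ≈ 0.428571, d = −0.75 ln(1 − 0.571428) = 0.635472 ≈ 0.6355.
Sp1–Sp3: 8/21 sites differ → p ≈ 0.380952, d = −0.75 ln(1 − 0.507936) = 0.531860 ≈ 0.5319.
Sp2–Sp3: 9/21 sites differ → p ≈ 0.428571, d = −0.75 ln(1 − 0.571428) = 0.635472 ≈ 0.6355.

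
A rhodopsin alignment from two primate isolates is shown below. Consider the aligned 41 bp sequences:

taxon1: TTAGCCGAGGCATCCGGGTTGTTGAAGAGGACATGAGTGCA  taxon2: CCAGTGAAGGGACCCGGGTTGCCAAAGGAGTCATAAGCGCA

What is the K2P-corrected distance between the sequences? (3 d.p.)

0.577

Of 41 sites, 12 differences are transitions and 3 are transversions, so P = 12/41 ≈ 0.292683 and Q = 3/41 ≈ 0.073171.
Under the Kimura two-parameter model, d = −½ ln(1 − 2P − Q) − ¼ ln(1 − 2Q).
1 − 2P − Q = 0.341463, giving −½ ln(0.341463) = 0.537258.
1 − 2Q = 0.853658, giving −¼ ln(0.853658) = 0.039556.
d = 0.537258 + 0.039556 = 0.576814.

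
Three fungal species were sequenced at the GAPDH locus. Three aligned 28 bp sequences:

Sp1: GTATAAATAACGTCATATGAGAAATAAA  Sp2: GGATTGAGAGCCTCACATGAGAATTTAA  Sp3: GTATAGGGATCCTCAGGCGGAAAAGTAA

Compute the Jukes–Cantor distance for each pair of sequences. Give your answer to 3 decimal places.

d(Sp1,Sp2) = 0.420, d(Sp1,Sp3) = 0.635, d(Sp2,Sp3) = 0.556

Sp1–Sp2: 9/28 sites differ → p ≈ 0.321429, d = −0.75 ln(1 − 0.428572) = 0.419713 ≈ 0.420.
Sp1–Sp3: 12/28 sites differ → p ≈ 0.428571, d = −0.75 ln(1 − 0.571428) = 0.635472 ≈ 0.635.
Sp2–Sp3: 11/28 sites differ → p ≈ 0.392857, d = −0.75 ln(1 − 0.523809) = 0.556452 ≈ 0.556.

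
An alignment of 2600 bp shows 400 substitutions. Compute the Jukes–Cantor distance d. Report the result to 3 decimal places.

p = 400/2600 ≈ 0.153846.
d = −(3/4) ln(1 − 4p/3) = −0.75 ln(1 − 0.205128) = −0.75 ln(0.794872)
  = −0.75 × (-0.229574) = 0.172181 substitutions/site.

0.172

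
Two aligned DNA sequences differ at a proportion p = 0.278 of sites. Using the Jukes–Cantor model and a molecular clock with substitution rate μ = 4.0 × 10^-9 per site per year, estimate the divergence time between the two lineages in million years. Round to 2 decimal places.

43.42

d = −(3/4) ln(1 − 4p/3) = −0.75 ln(1 − 0.370667) = −0.75 ln(0.629333)
  = −0.75 × (-0.463095) = 0.347321 substitutions/site.
Under a molecular clock d = 2μt, so t = d/(2μ) = 0.347321 / (2 × 4.0 × 10^-9) = 43.42 million years.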